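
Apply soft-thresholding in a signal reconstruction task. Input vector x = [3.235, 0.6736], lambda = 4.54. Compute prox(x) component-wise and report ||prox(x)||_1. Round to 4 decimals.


Soft-thresholding with lambda = 4.54:
prox(3.235) = sign(3.235)*max(|3.235| - 4.54, 0) = 0.0
prox(0.6736) = sign(0.6736)*max(|0.6736| - 4.54, 0) = 0.0
prox(x) = [0.0, 0.0]
||prox(x)||_1 = 0.0 + 0.0 = 0.0


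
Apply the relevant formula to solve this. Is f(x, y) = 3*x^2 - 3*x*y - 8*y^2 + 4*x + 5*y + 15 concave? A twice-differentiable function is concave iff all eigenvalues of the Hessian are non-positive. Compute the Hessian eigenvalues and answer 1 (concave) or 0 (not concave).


The Hessian of f(x,y) = 3*x^2 - 3*x*y - 8*y^2 + 4*x + 5*y + 15 is:
H = [[6, -3], [-3, -16]]
Trace = 6 - 16 = -10
Determinant = 6*-16 - (-3)^2 = -105
Discriminant = (-10)^2 - 4*-105 = 520.0
Eigenvalues: lambda_1 = -16.4018, lambda_2 = 6.4018
The function is not concave.

0


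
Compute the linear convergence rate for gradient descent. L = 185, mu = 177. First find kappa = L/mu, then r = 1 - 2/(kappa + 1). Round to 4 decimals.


Step 1: Compute the condition number.
kappa = L/mu = 185/177 = 1.0452
Step 2: Compute the convergence rate.
r = 1 - 2/(kappa + 1) = 1 - 2*mu/(L + mu) = (L - mu)/(L + mu) = 8/362 = 0.0221


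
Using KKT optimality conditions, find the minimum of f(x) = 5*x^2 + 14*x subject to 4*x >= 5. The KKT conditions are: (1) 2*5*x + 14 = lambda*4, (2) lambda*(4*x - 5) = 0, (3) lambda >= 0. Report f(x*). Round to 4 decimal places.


Step 1: Try lambda = 0 (constraint inactive).
x_unc = -14/(2*5) = -1.4
Check: 4*-1.4 = -5.6 < 5 -- violated!
Step 2: Constraint must be active: 4*x = 5
x* = 5/4 = 1.25
lambda = (2*5*1.25 + 14)/4 = 6.625
Step 3: Compute optimal value.
f(x*) = 5*1.25^2 + 14*1.25 = 25.3125


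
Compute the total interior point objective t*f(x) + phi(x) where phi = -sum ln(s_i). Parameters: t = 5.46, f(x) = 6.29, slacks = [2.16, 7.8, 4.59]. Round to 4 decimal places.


Step 1: Compute log-barrier.
ln values: [0.7701, 2.0541, 1.5239]
phi = -(0.7701 + 2.0541 + 1.5239) = -4.3481
Step 2: Compute augmented objective.
t*f(x) = 5.46*6.29 = 34.3434
Total = 34.3434 - 4.3481 = 29.9953


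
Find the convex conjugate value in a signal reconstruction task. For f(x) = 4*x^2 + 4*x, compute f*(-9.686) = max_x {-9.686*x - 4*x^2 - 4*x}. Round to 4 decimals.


f*(y) = sup_x {y*x - a*x^2 - b*x} = sup_x {(y-b)*x - a*x^2}
FOC: (y - b) - 2a*x = 0 => x* = (y - b)/(2a)
x* = (-9.686 - 4)/(2*4) = -1.7108
f*(-9.686) = (y-b)^2/(4a) = (-9.686 - 4)^2/(4*4)
= 187.3066/16 = 11.7067


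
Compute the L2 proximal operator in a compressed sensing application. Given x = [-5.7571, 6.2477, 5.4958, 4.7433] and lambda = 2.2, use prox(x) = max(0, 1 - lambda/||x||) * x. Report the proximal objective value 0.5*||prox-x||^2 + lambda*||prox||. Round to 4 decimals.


Step 1: Compute ||x||.
||x|| = 11.175
Step 2: Compute scaling factor.
scale = max(0, 1 - 2.2/11.175) = 0.8031
Step 3: prox(x) = [-4.6237, 5.0177, 4.4139, 3.8095]
||prox(x)|| = 8.975
Step 4: Proximal objective.
0.5*||prox-x||^2 = 2.42
lambda*||prox|| = 19.745
Total = 22.165


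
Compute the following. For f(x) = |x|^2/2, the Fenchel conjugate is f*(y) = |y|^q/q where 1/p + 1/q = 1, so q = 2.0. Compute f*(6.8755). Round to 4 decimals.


The conjugate exponent q satisfies 1/p + 1/q = 1.
p = 2, so q = 2/(2 - 1) = 2.0
|y|^q = 6.8755^2.0 = 47.2725
f*(6.8755) = 47.2725 / 2.0 = 23.6363


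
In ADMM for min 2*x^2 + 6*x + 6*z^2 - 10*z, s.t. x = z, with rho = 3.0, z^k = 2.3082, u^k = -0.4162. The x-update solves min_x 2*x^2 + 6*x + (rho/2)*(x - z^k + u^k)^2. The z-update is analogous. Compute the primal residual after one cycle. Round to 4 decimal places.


ADMM iteration with rho = 3.0, z^k = 2.3082, u^k = -0.4162
Step 1: x-update.
Minimize 2*x^2 + 6*x + (3.0/2)*(x - 2.3082 - 0.4162)^2
FOC: (2*2 + 3.0)*x = -6 + 3.0*(2.3082 + 0.4162)
x^{k+1} = 0.3105
Step 2: z-update.
Minimize 6*z^2 - 10*z + (3.0/2)*(0.3105 - z - 0.4162)^2
FOC: (2*6 + 3.0)*z = 10 + 3.0*(0.3105 - 0.4162)
z^{k+1} = 0.6455
Step 3: u-update.
u^{k+1} = -0.4162 + 0.3105 - 0.6455 = -0.7513
Step 4: Primal residual = |0.3105 - 0.6455| = 0.3351


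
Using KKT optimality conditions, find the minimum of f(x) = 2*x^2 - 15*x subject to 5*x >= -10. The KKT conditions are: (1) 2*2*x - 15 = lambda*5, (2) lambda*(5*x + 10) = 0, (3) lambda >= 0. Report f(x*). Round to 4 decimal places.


Step 1: Try lambda = 0 (constraint inactive).
Stationarity: 2*2*x - 15 = 0
x* = 15/(2*2) = 3.75
Check constraint: 5*3.75 = 18.75 >= -10 -- satisfied.
Step 2: Compute optimal value.
f(x*) = 2*3.75^2 - 15*3.75 = -28.125


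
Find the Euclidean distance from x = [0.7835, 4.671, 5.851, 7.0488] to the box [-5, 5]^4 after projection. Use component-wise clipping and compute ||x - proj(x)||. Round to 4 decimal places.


Project each component onto [-5, 5].
clip(0.7835) = 0.7835, clip(4.671) = 4.671, clip(5.851) = 5.0, clip(7.0488) = 5.0
Projection = [0.7835, 4.671, 5.0, 5.0]
Squared diffs: [0.0, 0.0, 0.7242, 4.1976]
Distance = sqrt(4.9218) = 2.2185


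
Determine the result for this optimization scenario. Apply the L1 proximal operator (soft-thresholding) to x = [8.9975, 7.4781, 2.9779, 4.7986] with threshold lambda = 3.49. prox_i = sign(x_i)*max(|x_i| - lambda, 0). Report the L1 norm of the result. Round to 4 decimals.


Soft-thresholding with lambda = 3.49:
prox(8.9975) = sign(8.9975)*max(|8.9975| - 3.49, 0) = 5.5075
prox(7.4781) = sign(7.4781)*max(|7.4781| - 3.49, 0) = 3.9881
prox(2.9779) = sign(2.9779)*max(|2.9779| - 3.49, 0) = 0.0
prox(4.7986) = sign(4.7986)*max(|4.7986| - 3.49, 0) = 1.3086
prox(x) = [5.5075, 3.9881, 0.0, 1.3086]
||prox(x)||_1 = 5.5075 + 3.9881 + 0.0 + 1.3086 = 10.8042


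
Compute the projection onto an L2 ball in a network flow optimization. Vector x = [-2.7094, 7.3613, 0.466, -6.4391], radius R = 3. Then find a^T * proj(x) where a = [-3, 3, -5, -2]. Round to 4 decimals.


Step 1: Compute ||x|| (intermediates to 6 decimals).
||x|| = sqrt((-2.7094)^2 + 7.3613^2 + 0.466^2 + (-6.4391)^2) = 10.159171
Step 2: Project.
Since ||x|| > R, scale = R/||x|| = 3/10.159171 = 0.2953, proj(x) = scale * x
proj(x) = [-0.800086, 2.173792, 0.13761, -1.901466]
Step 3: Dot product.
a^T * proj(x) = -3*(-0.800086) + 3*2.173792 - 5*0.13761 - 2*(-1.901466) = 12.0365


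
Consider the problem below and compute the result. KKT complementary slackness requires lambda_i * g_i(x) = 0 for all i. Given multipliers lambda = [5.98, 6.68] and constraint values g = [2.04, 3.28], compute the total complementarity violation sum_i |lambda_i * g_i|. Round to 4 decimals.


KKT complementary slackness check:
lambda_1 * g_1 = 5.98 * 2.04 = 12.1992
lambda_2 * g_2 = 6.68 * 3.28 = 21.9104
Total violation = 12.1992 + 21.9104 = 34.1096


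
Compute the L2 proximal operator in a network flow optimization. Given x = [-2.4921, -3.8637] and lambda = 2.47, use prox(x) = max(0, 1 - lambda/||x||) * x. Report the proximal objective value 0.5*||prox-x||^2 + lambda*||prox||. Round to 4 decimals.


Step 1: Compute ||x||.
||x|| = 4.5977
Step 2: Compute scaling factor.
scale = max(0, 1 - 2.47/4.5977) = 0.4628
Step 3: prox(x) = [-1.1533, -1.788]
||prox(x)|| = 2.1277
Step 4: Proximal objective.
0.5*||prox-x||^2 = 3.0505
lambda*||prox|| = 5.2554
Total = 8.3058


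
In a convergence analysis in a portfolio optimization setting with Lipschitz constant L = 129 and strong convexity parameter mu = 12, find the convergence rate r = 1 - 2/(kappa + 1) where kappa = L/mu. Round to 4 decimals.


Step 1: Compute the condition number.
kappa = L/mu = 129/12 = 10.75
Step 2: Compute the convergence rate.
r = 1 - 2/(kappa + 1) = 1 - 2*mu/(L + mu) = (L - mu)/(L + mu) = 117/141 = 0.8298


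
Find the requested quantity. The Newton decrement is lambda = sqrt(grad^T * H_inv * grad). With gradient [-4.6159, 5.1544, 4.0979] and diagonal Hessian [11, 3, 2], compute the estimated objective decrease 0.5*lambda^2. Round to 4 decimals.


Step 1: H is diagonal, so H^(-1) * g = [-0.4196, 1.7181, 2.049].
Step 2: g^T H^(-1) g = sum_i g_i^2 / H_ii
  = (-4.6159)^2/11 + (5.1544)^2/3 + (4.0979)^2/2
  = 1.937 + 8.8559 + 8.3964 = 19.1893
Step 3: Objective decrease = 0.5 * g^T H^(-1) g = 9.5946


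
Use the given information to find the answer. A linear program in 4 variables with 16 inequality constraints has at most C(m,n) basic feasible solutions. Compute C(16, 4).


Each vertex corresponds to some choice of n active constraints out of m, so the number of vertices is at most C(m, n) = m! / (n!(m-n)!).
m = 16, n = 4
Numerator: 16 * 15 * 14 * 13
Denominator: 4! = 24
C(16, 4) = 1820


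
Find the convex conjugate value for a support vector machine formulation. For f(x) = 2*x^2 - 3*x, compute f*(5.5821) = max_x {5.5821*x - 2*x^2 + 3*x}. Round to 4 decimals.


f*(y) = sup_x {y*x - a*x^2 - b*x} = sup_x {(y-b)*x - a*x^2}
FOC: (y - b) - 2a*x = 0 => x* = (y - b)/(2a)
x* = (5.5821 + 3)/(2*2) = 2.1455
f*(5.5821) = (y-b)^2/(4a) = (5.5821 + 3)^2/(4*2)
= 73.6524/8 = 9.2066


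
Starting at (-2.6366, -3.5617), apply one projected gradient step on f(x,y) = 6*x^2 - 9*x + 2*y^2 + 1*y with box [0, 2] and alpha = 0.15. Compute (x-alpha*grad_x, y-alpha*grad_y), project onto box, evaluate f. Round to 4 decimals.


Step 1: Compute gradient at (-2.6366, -3.5617).
grad_x = 2*6*-2.6366 - 9 = -40.6392
grad_y = 2*2*-3.5617 + 1 = -13.2468
Step 2: Gradient step.
x_raw = -2.6366 - 0.15*-40.6392 = 3.4593
y_raw = -3.5617 - 0.15*-13.2468 = -1.5747
Step 3: Project onto [0, 2].
x_proj = clip(3.4593) = 2.0
y_proj = clip(-1.5747) = 0.0
Step 4: Evaluate f.
f(2.0, 0.0) = 6.0


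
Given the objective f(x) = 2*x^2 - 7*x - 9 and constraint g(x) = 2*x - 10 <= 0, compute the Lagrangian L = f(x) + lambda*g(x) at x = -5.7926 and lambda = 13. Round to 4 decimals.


Step 1: Evaluate f(x).
f(-5.7926) = 2*(-5.7926)^2 - 7*(-5.7926) - 9 = 98.6566
Step 2: Evaluate g(x).
g(-5.7926) = 2*-5.7926 - 10 = -21.5852
Step 3: Compute Lagrangian.
L = 98.6566 + 13*-21.5852 = -181.951


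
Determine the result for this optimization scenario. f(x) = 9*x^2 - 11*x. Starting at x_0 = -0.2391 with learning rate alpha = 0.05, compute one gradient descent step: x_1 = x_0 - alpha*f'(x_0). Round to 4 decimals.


We compute the gradient at x_0 and apply the update.
f'(x) = 18*x - 11
f'(-0.2391) = 18*-0.2391 - 11 = -15.3038
x_1 = -0.2391 - 0.05*-15.3038 = 0.5261


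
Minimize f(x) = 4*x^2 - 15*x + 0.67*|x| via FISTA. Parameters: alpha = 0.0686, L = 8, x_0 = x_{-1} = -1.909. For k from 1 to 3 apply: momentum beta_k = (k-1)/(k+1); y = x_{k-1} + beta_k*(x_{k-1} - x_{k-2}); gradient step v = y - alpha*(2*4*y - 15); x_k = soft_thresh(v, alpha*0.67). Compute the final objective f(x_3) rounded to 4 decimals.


FISTA on f(x) = 4*x^2 - 15*x + 0.67*|x|
L = 8, alpha = 0.0686
Iteration 1: beta = 0.0, y = -1.909 + 0.0*(-1.909 + 1.909) = -1.909
  grad(y) = -30.272, v = y - alpha*grad = 0.1677
  prox(v) = soft_thresh(0.1677, 0.046) = 0.1217
Iteration 2: beta = 0.3333, y = 0.1217 + 0.3333*(0.1217 + 1.909) = 0.7986
  grad(y) = -8.6112, v = y - alpha*grad = 1.3893
  prox(v) = soft_thresh(1.3893, 0.046) = 1.3434
Iteration 3: beta = 0.5, y = 1.3434 + 0.5*(1.3434 - 0.1217) = 1.9542
  grad(y) = 0.6336, v = y - alpha*grad = 1.9107
  prox(v) = soft_thresh(1.9107, 0.046) = 1.8648
f(x_3) = 4*1.8648^2 - 15*1.8648 + 0.67*|1.8648| = -12.8127


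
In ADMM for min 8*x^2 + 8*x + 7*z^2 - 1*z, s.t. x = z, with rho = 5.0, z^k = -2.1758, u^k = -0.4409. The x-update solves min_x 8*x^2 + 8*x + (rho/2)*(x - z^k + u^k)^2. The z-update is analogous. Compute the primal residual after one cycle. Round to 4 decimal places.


ADMM iteration with rho = 5.0, z^k = -2.1758, u^k = -0.4409
Step 1: x-update.
Minimize 8*x^2 + 8*x + (5.0/2)*(x + 2.1758 - 0.4409)^2
FOC: (2*8 + 5.0)*x = -8 + 5.0*(-2.1758 + 0.4409)
x^{k+1} = -0.794
Step 2: z-update.
Minimize 7*z^2 - 1*z + (5.0/2)*(-0.794 - z - 0.4409)^2
FOC: (2*7 + 5.0)*z = 1 + 5.0*(-0.794 - 0.4409)
z^{k+1} = -0.2723
Step 3: u-update.
u^{k+1} = -0.4409 - 0.794 + 0.2723 = -0.9626
Step 4: Primal residual = |-0.794 + 0.2723| = 0.5217


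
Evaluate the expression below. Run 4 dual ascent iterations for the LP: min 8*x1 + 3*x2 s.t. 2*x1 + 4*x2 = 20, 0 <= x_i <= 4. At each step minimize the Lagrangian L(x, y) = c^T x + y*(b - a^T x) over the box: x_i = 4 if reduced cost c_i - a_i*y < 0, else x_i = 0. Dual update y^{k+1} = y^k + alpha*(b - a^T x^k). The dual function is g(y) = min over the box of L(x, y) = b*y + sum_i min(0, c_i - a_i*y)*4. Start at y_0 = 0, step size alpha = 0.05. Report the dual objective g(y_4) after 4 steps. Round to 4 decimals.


Dual ascent for LP: min 8*x1 + 3*x2, 2*x1 + 4*x2 = 20, 0 <= x_i <= 4
Step 1: y^k = 0.0, reduced costs: (8.0, 3.0)
  x^k = (0.0, 0.0), subgradient = b - a^T x = 20.0
  y^{k+1} = 0.0 + 0.05*20.0 = 1.0
Step 2: y^k = 1.0, reduced costs: (6.0, -1.0)
  x^k = (0.0, 4.0), subgradient = b - a^T x = 4.0
  y^{k+1} = 1.0 + 0.05*4.0 = 1.2
Step 3: y^k = 1.2, reduced costs: (5.6, -1.8)
  x^k = (0.0, 4.0), subgradient = b - a^T x = 4.0
  y^{k+1} = 1.2 + 0.05*4.0 = 1.4
Step 4: y^k = 1.4, reduced costs: (5.2, -2.6)
  x^k = (0.0, 4.0), subgradient = b - a^T x = 4.0
  y^{k+1} = 1.4 + 0.05*4.0 = 1.6
Dual objective at y_4 = 1.6: reduced costs (4.8, -3.4), box minimizer x = (0.0, 4.0)
g(y_4) = b*y + (c1 - a1*y)*x1 + (c2 - a2*y)*x2 = 20*1.6 + 4.8*0.0 + (-3.4)*4.0 = 32.0 + 0.0 - 13.6 = 18.4


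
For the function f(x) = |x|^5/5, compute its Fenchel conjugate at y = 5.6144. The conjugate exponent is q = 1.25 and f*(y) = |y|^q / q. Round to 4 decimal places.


The conjugate exponent q satisfies 1/p + 1/q = 1.
p = 5, so q = 5/(5 - 1) = 1.25
|y|^q = 5.6144^1.25 = 8.6423
f*(5.6144) = 8.6423 / 1.25 = 6.9138


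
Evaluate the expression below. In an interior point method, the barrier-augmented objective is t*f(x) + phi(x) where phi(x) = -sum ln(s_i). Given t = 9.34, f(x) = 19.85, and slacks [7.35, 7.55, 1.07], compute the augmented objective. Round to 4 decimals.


Step 1: Compute log-barrier.
ln values: [1.9947, 2.0215, 0.0677]
phi = -(1.9947 + 2.0215 + 0.0677) = -4.0839
Step 2: Compute augmented objective.
t*f(x) = 9.34*19.85 = 185.399
Total = 185.399 - 4.0839 = 181.3151


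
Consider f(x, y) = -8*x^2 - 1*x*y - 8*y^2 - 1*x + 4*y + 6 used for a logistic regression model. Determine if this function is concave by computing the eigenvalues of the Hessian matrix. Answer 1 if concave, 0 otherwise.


The Hessian of f(x,y) = -8*x^2 - 1*x*y - 8*y^2 - 1*x + 4*y + 6 is:
H = [[-16, -1], [-1, -16]]
Trace = -16 - 16 = -32
Determinant = -16*-16 - (-1)^2 = 255
Discriminant = (-32)^2 - 4*255 = 4.0
Eigenvalues: lambda_1 = -17.0, lambda_2 = -15.0
The function is concave.

1


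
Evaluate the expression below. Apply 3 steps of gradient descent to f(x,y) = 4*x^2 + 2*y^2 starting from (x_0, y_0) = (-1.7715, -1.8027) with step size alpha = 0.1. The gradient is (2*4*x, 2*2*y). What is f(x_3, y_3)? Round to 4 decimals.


Gradient descent on f(x,y) = 4*x^2 + 2*y^2.
Starting point: (-1.7715, -1.8027), alpha = 0.1
Step 1: grad_x = 2*4*-1.7715 = -14.172, grad_y = 2*2*-1.8027 = -7.2108
  x_1 = -1.7715 - 0.1*-14.172 = -0.3543
  y_1 = -1.8027 - 0.1*-7.2108 = -1.0816
Step 2: grad_x = 2*4*-0.3543 = -2.8344, grad_y = 2*2*-1.0816 = -4.3265
  x_2 = -0.3543 - 0.1*-2.8344 = -0.0709
  y_2 = -1.0816 - 0.1*-4.3265 = -0.649
Step 3: grad_x = 2*4*-0.0709 = -0.5669, grad_y = 2*2*-0.649 = -2.5959
  x_3 = -0.0709 - 0.1*-0.5669 = -0.0142
  y_3 = -0.649 - 0.1*-2.5959 = -0.3894
f(-0.0142, -0.3894) = 4*(-0.0142)^2 + 2*(-0.3894)^2 = 0.304


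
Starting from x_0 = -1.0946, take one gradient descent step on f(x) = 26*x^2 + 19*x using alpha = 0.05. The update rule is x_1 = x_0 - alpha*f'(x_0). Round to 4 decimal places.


We compute the gradient at x_0 and apply the update.
f'(x) = 52*x + 19
f'(-1.0946) = 52*-1.0946 + 19 = -37.9192
x_1 = -1.0946 - 0.05*-37.9192 = 0.8014


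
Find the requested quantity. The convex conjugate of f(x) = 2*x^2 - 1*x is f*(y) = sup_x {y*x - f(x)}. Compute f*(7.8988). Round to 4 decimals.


f*(y) = sup_x {y*x - a*x^2 - b*x} = sup_x {(y-b)*x - a*x^2}
FOC: (y - b) - 2a*x = 0 => x* = (y - b)/(2a)
x* = (7.8988 + 1)/(2*2) = 2.2247
f*(7.8988) = (y-b)^2/(4a) = (7.8988 + 1)^2/(4*2)
= 79.1886/8 = 9.8986


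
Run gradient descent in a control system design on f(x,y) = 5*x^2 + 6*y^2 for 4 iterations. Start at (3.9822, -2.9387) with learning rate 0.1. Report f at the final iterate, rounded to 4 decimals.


Gradient descent on f(x,y) = 5*x^2 + 6*y^2.
Starting point: (3.9822, -2.9387), alpha = 0.1
Step 1: grad_x = 2*5*3.9822 = 39.822, grad_y = 2*6*-2.9387 = -35.2644
  x_1 = 3.9822 - 0.1*39.822 = -0.0
  y_1 = -2.9387 - 0.1*-35.2644 = 0.5877
Step 2: grad_x = 2*5*-0.0 = -0.0, grad_y = 2*6*0.5877 = 7.0529
  x_2 = -0.0 - 0.1*-0.0 = 0.0
  y_2 = 0.5877 - 0.1*7.0529 = -0.1175
Step 3: grad_x = 2*5*0.0 = 0.0, grad_y = 2*6*-0.1175 = -1.4106
  x_3 = 0.0 - 0.1*0.0 = 0.0
  y_3 = -0.1175 - 0.1*-1.4106 = 0.0235
Step 4: grad_x = 2*5*0.0 = 0.0, grad_y = 2*6*0.0235 = 0.2821
  x_4 = 0.0 - 0.1*0.0 = 0.0
  y_4 = 0.0235 - 0.1*0.2821 = -0.0047
f(0.0, -0.0047) = 5*0.0^2 + 6*(-0.0047)^2 = 0.0001


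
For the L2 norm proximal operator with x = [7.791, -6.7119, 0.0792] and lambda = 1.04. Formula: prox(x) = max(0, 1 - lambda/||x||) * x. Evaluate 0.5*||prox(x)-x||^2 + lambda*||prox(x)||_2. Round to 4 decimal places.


Step 1: Compute ||x||.
||x|| = 10.2838
Step 2: Compute scaling factor.
scale = max(0, 1 - 1.04/10.2838) = 0.8989
Step 3: prox(x) = [7.0031, -6.0331, 0.0712]
||prox(x)|| = 9.2438
Step 4: Proximal objective.
0.5*||prox-x||^2 = 0.5408
lambda*||prox|| = 9.6136
Total = 10.1543


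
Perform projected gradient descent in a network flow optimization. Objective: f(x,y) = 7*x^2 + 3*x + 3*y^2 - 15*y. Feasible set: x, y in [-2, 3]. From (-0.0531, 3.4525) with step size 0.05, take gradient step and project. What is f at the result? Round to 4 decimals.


Step 1: Compute gradient at (-0.0531, 3.4525).
grad_x = 2*7*-0.0531 + 3 = 2.2566
grad_y = 2*3*3.4525 - 15 = 5.715
Step 2: Gradient step.
x_raw = -0.0531 - 0.05*2.2566 = -0.1659
y_raw = 3.4525 - 0.05*5.715 = 3.1668
Step 3: Project onto [-2, 3].
x_proj = clip(-0.1659) = -0.1659
y_proj = clip(3.1668) = 3.0
Step 4: Evaluate f.
f(-0.1659, 3.0) = -18.3051


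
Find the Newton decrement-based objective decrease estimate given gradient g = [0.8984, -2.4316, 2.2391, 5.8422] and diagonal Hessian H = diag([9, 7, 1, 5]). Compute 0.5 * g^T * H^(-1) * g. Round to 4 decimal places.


Step 1: H is diagonal, so H^(-1) * g = [0.0998, -0.3474, 2.2391, 1.1684].
Step 2: g^T H^(-1) g = sum_i g_i^2 / H_ii
  = (0.8984)^2/9 + (-2.4316)^2/7 + (2.2391)^2/1 + (5.8422)^2/5
  = 0.0897 + 0.8447 + 5.0136 + 6.8263 = 12.7742
Step 3: Objective decrease = 0.5 * g^T H^(-1) g = 6.3871


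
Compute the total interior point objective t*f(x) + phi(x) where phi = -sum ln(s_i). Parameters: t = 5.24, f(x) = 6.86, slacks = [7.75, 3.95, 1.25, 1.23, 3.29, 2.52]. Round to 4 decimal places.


Step 1: Compute log-barrier.
ln values: [2.0477, 1.3737, 0.2231, 0.207, 1.1909, 0.9243]
phi = -(2.0477 + 1.3737 + 0.2231 + 0.207 + 1.1909 + 0.9243) = -5.9667
Step 2: Compute augmented objective.
t*f(x) = 5.24*6.86 = 35.9464
Total = 35.9464 - 5.9667 = 29.9797


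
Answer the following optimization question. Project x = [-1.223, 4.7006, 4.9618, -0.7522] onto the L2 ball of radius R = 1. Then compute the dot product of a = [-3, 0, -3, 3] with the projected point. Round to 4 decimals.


Step 1: Compute ||x|| (intermediates to 6 decimals).
||x|| = sqrt((-1.223)^2 + 4.7006^2 + 4.9618^2 + (-0.7522)^2) = 6.984027
Step 2: Project.
Since ||x|| > R, scale = R/||x|| = 1/6.984027 = 0.143184, proj(x) = scale * x
proj(x) = [-0.175114, 0.673051, 0.71045, -0.107703]
Step 3: Dot product.
a^T * proj(x) = -3*(-0.175114) + 0*0.673051 - 3*0.71045 + 3*(-0.107703) = -1.9291


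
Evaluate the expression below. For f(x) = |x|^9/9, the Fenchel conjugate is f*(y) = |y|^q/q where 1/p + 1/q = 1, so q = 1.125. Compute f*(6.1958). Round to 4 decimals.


The conjugate exponent q satisfies 1/p + 1/q = 1.
p = 9, so q = 9/(9 - 1) = 1.125
|y|^q = 6.1958^1.125 = 7.7823
f*(6.1958) = 7.7823 / 1.125 = 6.9176


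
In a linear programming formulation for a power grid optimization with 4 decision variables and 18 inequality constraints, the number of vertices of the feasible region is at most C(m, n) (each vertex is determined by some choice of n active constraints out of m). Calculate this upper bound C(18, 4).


Each vertex corresponds to some choice of n active constraints out of m, so the number of vertices is at most C(m, n) = m! / (n!(m-n)!).
m = 18, n = 4
Numerator: 18 * 17 * 16 * 15
Denominator: 4! = 24
C(18, 4) = 3060


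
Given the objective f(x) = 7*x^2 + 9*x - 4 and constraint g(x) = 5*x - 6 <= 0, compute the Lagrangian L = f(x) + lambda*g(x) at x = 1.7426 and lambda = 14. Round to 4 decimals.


Step 1: Evaluate f(x).
f(1.7426) = 7*1.7426^2 + 9*1.7426 - 4 = 32.94
Step 2: Evaluate g(x).
g(1.7426) = 5*1.7426 - 6 = 2.713
Step 3: Compute Lagrangian.
L = 32.94 + 14*2.713 = 70.922


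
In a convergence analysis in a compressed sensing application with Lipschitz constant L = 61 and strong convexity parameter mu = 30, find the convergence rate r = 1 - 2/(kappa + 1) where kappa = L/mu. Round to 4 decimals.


Step 1: Compute the condition number.
kappa = L/mu = 61/30 = 2.0333
Step 2: Compute the convergence rate.
r = 1 - 2/(kappa + 1) = 1 - 2*mu/(L + mu) = (L - mu)/(L + mu) = 31/91 = 0.3407


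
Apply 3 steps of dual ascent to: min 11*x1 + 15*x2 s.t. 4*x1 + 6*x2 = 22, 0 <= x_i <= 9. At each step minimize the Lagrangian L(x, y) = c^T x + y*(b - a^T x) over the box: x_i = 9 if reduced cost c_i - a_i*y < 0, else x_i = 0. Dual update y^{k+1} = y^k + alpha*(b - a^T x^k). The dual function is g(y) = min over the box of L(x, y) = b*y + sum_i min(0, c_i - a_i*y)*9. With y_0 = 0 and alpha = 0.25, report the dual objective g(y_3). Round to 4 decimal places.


Dual ascent for LP: min 11*x1 + 15*x2, 4*x1 + 6*x2 = 22, 0 <= x_i <= 9
Step 1: y^k = 0.0, reduced costs: (11.0, 15.0)
  x^k = (0.0, 0.0), subgradient = b - a^T x = 22.0
  y^{k+1} = 0.0 + 0.25*22.0 = 5.5
Step 2: y^k = 5.5, reduced costs: (-11.0, -18.0)
  x^k = (9.0, 9.0), subgradient = b - a^T x = -68.0
  y^{k+1} = 5.5 + 0.25*-68.0 = -11.5
Step 3: y^k = -11.5, reduced costs: (57.0, 84.0)
  x^k = (0.0, 0.0), subgradient = b - a^T x = 22.0
  y^{k+1} = -11.5 + 0.25*22.0 = -6.0
Dual objective at y_3 = -6.0: reduced costs (35.0, 51.0), box minimizer x = (0.0, 0.0)
g(y_3) = b*y + (c1 - a1*y)*x1 + (c2 - a2*y)*x2 = 22*(-6.0) + 35.0*0.0 + 51.0*0.0 = -132.0 + 0.0 + 0.0 = -132.0


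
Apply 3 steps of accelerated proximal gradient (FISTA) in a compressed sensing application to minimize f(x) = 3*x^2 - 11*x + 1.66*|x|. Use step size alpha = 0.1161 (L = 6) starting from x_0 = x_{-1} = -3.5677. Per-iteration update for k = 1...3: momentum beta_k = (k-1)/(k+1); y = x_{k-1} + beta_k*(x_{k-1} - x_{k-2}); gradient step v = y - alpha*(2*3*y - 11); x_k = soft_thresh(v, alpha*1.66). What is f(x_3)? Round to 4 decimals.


FISTA on f(x) = 3*x^2 - 11*x + 1.66*|x|
L = 6, alpha = 0.1161
Iteration 1: beta = 0.0, y = -3.5677 + 0.0*(-3.5677 + 3.5677) = -3.5677
  grad(y) = -32.4062, v = y - alpha*grad = 0.1947
  prox(v) = soft_thresh(0.1947, 0.1927) = 0.0019
Iteration 2: beta = 0.3333, y = 0.0019 + 0.3333*(0.0019 + 3.5677) = 1.1918
  grad(y) = -3.8491, v = y - alpha*grad = 1.6387
  prox(v) = soft_thresh(1.6387, 0.1927) = 1.446
Iteration 3: beta = 0.5, y = 1.446 + 0.5*(1.446 - 0.0019) = 2.168
  grad(y) = 2.0079, v = y - alpha*grad = 1.9349
  prox(v) = soft_thresh(1.9349, 0.1927) = 1.7421
f(x_3) = 3*1.7421^2 - 11*1.7421 + 1.66*|1.7421| = -7.1664


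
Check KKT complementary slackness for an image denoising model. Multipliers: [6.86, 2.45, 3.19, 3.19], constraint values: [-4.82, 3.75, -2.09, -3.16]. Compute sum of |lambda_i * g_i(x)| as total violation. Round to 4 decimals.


KKT complementary slackness check:
lambda_1 * g_1 = 6.86 * -4.82 = -33.0652
lambda_2 * g_2 = 2.45 * 3.75 = 9.1875
lambda_3 * g_3 = 3.19 * -2.09 = -6.6671
lambda_4 * g_4 = 3.19 * -3.16 = -10.0804
Total violation = 33.0652 + 9.1875 + 6.6671 + 10.0804 = 59.0002


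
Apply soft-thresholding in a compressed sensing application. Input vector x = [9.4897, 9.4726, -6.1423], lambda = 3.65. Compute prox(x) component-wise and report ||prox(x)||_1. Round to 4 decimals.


Soft-thresholding with lambda = 3.65:
prox(9.4897) = sign(9.4897)*max(|9.4897| - 3.65, 0) = 5.8397
prox(9.4726) = sign(9.4726)*max(|9.4726| - 3.65, 0) = 5.8226
prox(-6.1423) = sign(-6.1423)*max(|-6.1423| - 3.65, 0) = -2.4923
prox(x) = [5.8397, 5.8226, -2.4923]
||prox(x)||_1 = 5.8397 + 5.8226 + 2.4923 = 14.1546


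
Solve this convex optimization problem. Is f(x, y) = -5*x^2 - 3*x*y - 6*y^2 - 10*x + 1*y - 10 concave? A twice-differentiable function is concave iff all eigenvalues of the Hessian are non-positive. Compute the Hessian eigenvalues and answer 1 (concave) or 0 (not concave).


The Hessian of f(x,y) = -5*x^2 - 3*x*y - 6*y^2 - 10*x + 1*y - 10 is:
H = [[-10, -3], [-3, -12]]
Trace = -10 - 12 = -22
Determinant = -10*-12 - (-3)^2 = 111
Discriminant = (-22)^2 - 4*111 = 40.0
Eigenvalues: lambda_1 = -14.1623, lambda_2 = -7.8377
The function is concave.

1


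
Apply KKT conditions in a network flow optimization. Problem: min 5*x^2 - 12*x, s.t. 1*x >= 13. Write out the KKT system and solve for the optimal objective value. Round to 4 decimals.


Step 1: Try lambda = 0 (constraint inactive).
x_unc = 12/(2*5) = 1.2
Check: 1*1.2 = 1.2 < 13 -- violated!
Step 2: Constraint must be active: 1*x = 13
x* = 13/1 = 13.0
lambda = (2*5*13.0 - 12)/1 = 118.0
Step 3: Compute optimal value.
f(x*) = 5*13.0^2 - 12*13.0 = 689.0


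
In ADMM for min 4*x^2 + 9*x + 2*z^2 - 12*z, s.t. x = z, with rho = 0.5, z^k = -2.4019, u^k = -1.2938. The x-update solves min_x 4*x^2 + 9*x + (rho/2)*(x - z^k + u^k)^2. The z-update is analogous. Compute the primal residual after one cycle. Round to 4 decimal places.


ADMM iteration with rho = 0.5, z^k = -2.4019, u^k = -1.2938
Step 1: x-update.
Minimize 4*x^2 + 9*x + (0.5/2)*(x + 2.4019 - 1.2938)^2
FOC: (2*4 + 0.5)*x = -9 + 0.5*(-2.4019 + 1.2938)
x^{k+1} = -1.124
Step 2: z-update.
Minimize 2*z^2 - 12*z + (0.5/2)*(-1.124 - z - 1.2938)^2
FOC: (2*2 + 0.5)*z = 12 + 0.5*(-1.124 - 1.2938)
z^{k+1} = 2.398
Step 3: u-update.
u^{k+1} = -1.2938 - 1.124 - 2.398 = -4.8158
Step 4: Primal residual = |-1.124 - 2.398| = 3.522


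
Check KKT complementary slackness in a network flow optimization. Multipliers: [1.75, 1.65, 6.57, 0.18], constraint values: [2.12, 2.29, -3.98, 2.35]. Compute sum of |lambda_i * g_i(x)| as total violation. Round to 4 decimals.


KKT complementary slackness check:
lambda_1 * g_1 = 1.75 * 2.12 = 3.71
lambda_2 * g_2 = 1.65 * 2.29 = 3.7785
lambda_3 * g_3 = 6.57 * -3.98 = -26.1486
lambda_4 * g_4 = 0.18 * 2.35 = 0.423
Total violation = 3.71 + 3.7785 + 26.1486 + 0.423 = 34.0601


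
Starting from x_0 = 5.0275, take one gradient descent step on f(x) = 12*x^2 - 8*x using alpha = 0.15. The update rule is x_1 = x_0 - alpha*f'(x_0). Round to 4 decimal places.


We compute the gradient at x_0 and apply the update.
f'(x) = 24*x - 8
f'(5.0275) = 24*5.0275 - 8 = 112.66
x_1 = 5.0275 - 0.15*112.66 = -11.8715


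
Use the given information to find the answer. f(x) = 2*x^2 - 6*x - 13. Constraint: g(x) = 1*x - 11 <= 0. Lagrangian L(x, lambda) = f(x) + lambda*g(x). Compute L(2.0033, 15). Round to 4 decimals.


Step 1: Evaluate f(x).
f(2.0033) = 2*2.0033^2 - 6*2.0033 - 13 = -16.9934
Step 2: Evaluate g(x).
g(2.0033) = 1*2.0033 - 11 = -8.9967
Step 3: Compute Lagrangian.
L = -16.9934 + 15*-8.9967 = -151.9439


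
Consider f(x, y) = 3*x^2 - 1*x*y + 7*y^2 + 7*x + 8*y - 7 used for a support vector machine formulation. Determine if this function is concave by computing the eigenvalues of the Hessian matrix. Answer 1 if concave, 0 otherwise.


The Hessian of f(x,y) = 3*x^2 - 1*x*y + 7*y^2 + 7*x + 8*y - 7 is:
H = [[6, -1], [-1, 14]]
Trace = 6 + 14 = 20
Determinant = 6*14 - (-1)^2 = 83
Discriminant = (20)^2 - 4*83 = 68.0
Eigenvalues: lambda_1 = 5.8769, lambda_2 = 14.1231
The function is not concave.

0


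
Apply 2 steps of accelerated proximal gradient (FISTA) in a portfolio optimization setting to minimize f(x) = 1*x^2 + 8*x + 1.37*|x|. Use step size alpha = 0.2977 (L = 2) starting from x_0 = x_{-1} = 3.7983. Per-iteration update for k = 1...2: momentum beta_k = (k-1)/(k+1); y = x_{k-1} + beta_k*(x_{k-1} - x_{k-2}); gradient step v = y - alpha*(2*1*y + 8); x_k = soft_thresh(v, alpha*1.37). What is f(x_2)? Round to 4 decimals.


FISTA on f(x) = 1*x^2 + 8*x + 1.37*|x|
L = 2, alpha = 0.2977
Iteration 1: beta = 0.0, y = 3.7983 + 0.0*(3.7983 - 3.7983) = 3.7983
  grad(y) = 15.5966, v = y - alpha*grad = -0.8448
  prox(v) = soft_thresh(-0.8448, 0.4078) = -0.437
Iteration 2: beta = 0.3333, y = -0.437 + 0.3333*(-0.437 - 3.7983) = -1.8487
  grad(y) = 4.3026, v = y - alpha*grad = -3.1296
  prox(v) = soft_thresh(-3.1296, 0.4078) = -2.7217
f(x_2) = 1*(-2.7217)^2 + 8*(-2.7217) + 1.37*|-2.7217| = -10.6373


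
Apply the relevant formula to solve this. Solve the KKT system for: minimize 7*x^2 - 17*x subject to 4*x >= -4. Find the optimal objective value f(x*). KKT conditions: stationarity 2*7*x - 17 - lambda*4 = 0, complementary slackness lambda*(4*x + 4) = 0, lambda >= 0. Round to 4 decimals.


Step 1: Try lambda = 0 (constraint inactive).
Stationarity: 2*7*x - 17 = 0
x* = 17/(2*7) = 17/14 = 1.2143 (rounded; the exact value 17/14 is used below)
Check constraint: 4*1.2143 = 4.8572 >= -4 -- satisfied.
Step 2: Compute optimal value.
f(x*) = 7*(17/14)^2 - 17*(17/14) = -10.3214


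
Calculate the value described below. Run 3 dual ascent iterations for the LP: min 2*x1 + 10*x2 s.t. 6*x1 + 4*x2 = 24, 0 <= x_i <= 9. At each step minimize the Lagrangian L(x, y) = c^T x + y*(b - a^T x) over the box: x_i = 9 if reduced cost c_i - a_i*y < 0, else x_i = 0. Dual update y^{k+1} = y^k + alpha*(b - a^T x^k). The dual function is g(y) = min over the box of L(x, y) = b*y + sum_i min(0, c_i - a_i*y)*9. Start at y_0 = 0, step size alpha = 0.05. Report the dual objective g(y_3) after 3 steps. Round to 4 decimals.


Dual ascent for LP: min 2*x1 + 10*x2, 6*x1 + 4*x2 = 24, 0 <= x_i <= 9
Step 1: y^k = 0.0, reduced costs: (2.0, 10.0)
  x^k = (0.0, 0.0), subgradient = b - a^T x = 24.0
  y^{k+1} = 0.0 + 0.05*24.0 = 1.2
Step 2: y^k = 1.2, reduced costs: (-5.2, 5.2)
  x^k = (9.0, 0.0), subgradient = b - a^T x = -30.0
  y^{k+1} = 1.2 + 0.05*-30.0 = -0.3
Step 3: y^k = -0.3, reduced costs: (3.8, 11.2)
  x^k = (0.0, 0.0), subgradient = b - a^T x = 24.0
  y^{k+1} = -0.3 + 0.05*24.0 = 0.9
Dual objective at y_3 = 0.9: reduced costs (-3.4, 6.4), box minimizer x = (9.0, 0.0)
g(y_3) = b*y + (c1 - a1*y)*x1 + (c2 - a2*y)*x2 = 24*0.9 + (-3.4)*9.0 + 6.4*0.0 = 21.6 - 30.6 + 0.0 = -9.0


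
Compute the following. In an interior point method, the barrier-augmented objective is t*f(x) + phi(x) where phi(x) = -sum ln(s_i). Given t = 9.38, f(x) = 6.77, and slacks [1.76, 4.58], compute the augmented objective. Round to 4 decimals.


Step 1: Compute log-barrier.
ln values: [0.5653, 1.5217]
phi = -(0.5653 + 1.5217) = -2.087
Step 2: Compute augmented objective.
t*f(x) = 9.38*6.77 = 63.5026
Total = 63.5026 - 2.087 = 61.4156


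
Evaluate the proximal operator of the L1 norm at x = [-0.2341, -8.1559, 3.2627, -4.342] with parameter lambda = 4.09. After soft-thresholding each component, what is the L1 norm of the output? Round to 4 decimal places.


Soft-thresholding with lambda = 4.09:
prox(-0.2341) = sign(-0.2341)*max(|-0.2341| - 4.09, 0) = 0.0
prox(-8.1559) = sign(-8.1559)*max(|-8.1559| - 4.09, 0) = -4.0659
prox(3.2627) = sign(3.2627)*max(|3.2627| - 4.09, 0) = 0.0
prox(-4.342) = sign(-4.342)*max(|-4.342| - 4.09, 0) = -0.252
prox(x) = [0.0, -4.0659, 0.0, -0.252]
||prox(x)||_1 = 0.0 + 4.0659 + 0.0 + 0.252 = 4.3179


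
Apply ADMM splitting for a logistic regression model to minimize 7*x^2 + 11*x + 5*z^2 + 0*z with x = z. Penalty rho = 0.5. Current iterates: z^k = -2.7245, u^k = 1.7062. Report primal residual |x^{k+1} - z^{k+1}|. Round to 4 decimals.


ADMM iteration with rho = 0.5, z^k = -2.7245, u^k = 1.7062
Step 1: x-update.
Minimize 7*x^2 + 11*x + (0.5/2)*(x + 2.7245 + 1.7062)^2
FOC: (2*7 + 0.5)*x = -11 + 0.5*(-2.7245 - 1.7062)
x^{k+1} = -0.9114
Step 2: z-update.
Minimize 5*z^2 + 0*z + (0.5/2)*(-0.9114 - z + 1.7062)^2
FOC: (2*5 + 0.5)*z = 0 + 0.5*(-0.9114 + 1.7062)
z^{k+1} = 0.0378
Step 3: u-update.
u^{k+1} = 1.7062 - 0.9114 - 0.0378 = 0.7569
Step 4: Primal residual = |-0.9114 - 0.0378| = 0.9493


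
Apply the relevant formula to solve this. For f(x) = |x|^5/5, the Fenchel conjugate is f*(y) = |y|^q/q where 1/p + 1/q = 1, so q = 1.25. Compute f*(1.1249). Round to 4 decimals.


The conjugate exponent q satisfies 1/p + 1/q = 1.
p = 5, so q = 5/(5 - 1) = 1.25
|y|^q = 1.1249^1.25 = 1.1585
f*(1.1249) = 1.1585 / 1.25 = 0.9268


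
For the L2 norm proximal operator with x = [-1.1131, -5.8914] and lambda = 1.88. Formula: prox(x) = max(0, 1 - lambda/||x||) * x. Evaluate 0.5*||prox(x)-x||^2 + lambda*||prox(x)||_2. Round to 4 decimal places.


Step 1: Compute ||x||.
||x|| = 5.9956
Step 2: Compute scaling factor.
scale = max(0, 1 - 1.88/5.9956) = 0.6864
Step 3: prox(x) = [-0.7641, -4.0441]
||prox(x)|| = 4.1156
Step 4: Proximal objective.
0.5*||prox-x||^2 = 1.7672
lambda*||prox|| = 7.7373
Total = 9.5046


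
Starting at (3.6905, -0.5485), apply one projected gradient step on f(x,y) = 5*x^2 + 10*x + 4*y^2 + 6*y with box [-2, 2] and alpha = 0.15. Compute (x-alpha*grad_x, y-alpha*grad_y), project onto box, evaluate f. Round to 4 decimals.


Step 1: Compute gradient at (3.6905, -0.5485).
grad_x = 2*5*3.6905 + 10 = 46.905
grad_y = 2*4*-0.5485 + 6 = 1.612
Step 2: Gradient step.
x_raw = 3.6905 - 0.15*46.905 = -3.3453
y_raw = -0.5485 - 0.15*1.612 = -0.7903
Step 3: Project onto [-2, 2].
x_proj = clip(-3.3453) = -2.0
y_proj = clip(-0.7903) = -0.7903
Step 4: Evaluate f.
f(-2.0, -0.7903) = -2.2435


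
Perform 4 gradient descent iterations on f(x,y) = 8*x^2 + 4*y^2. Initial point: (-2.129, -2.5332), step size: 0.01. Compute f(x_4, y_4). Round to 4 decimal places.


Gradient descent on f(x,y) = 8*x^2 + 4*y^2.
Starting point: (-2.129, -2.5332), alpha = 0.01
Step 1: grad_x = 2*8*-2.129 = -34.064, grad_y = 2*4*-2.5332 = -20.2656
  x_1 = -2.129 - 0.01*-34.064 = -1.7884
  y_1 = -2.5332 - 0.01*-20.2656 = -2.3305
Step 2: grad_x = 2*8*-1.7884 = -28.6138, grad_y = 2*4*-2.3305 = -18.6444
  x_2 = -1.7884 - 0.01*-28.6138 = -1.5022
  y_2 = -2.3305 - 0.01*-18.6444 = -2.1441
Step 3: grad_x = 2*8*-1.5022 = -24.0356, grad_y = 2*4*-2.1441 = -17.1528
  x_3 = -1.5022 - 0.01*-24.0356 = -1.2619
  y_3 = -2.1441 - 0.01*-17.1528 = -1.9726
Step 4: grad_x = 2*8*-1.2619 = -20.1899, grad_y = 2*4*-1.9726 = -15.7806
  x_4 = -1.2619 - 0.01*-20.1899 = -1.06
  y_4 = -1.9726 - 0.01*-15.7806 = -1.8148
f(-1.06, -1.8148) = 8*(-1.06)^2 + 4*(-1.8148)^2 = 22.1618


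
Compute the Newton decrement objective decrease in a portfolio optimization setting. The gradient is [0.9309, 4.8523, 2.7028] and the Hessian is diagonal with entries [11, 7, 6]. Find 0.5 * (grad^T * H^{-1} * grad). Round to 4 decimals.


Step 1: H is diagonal, so H^(-1) * g = [0.0846, 0.6932, 0.4505].
Step 2: g^T H^(-1) g = sum_i g_i^2 / H_ii
  = (0.9309)^2/11 + (4.8523)^2/7 + (2.7028)^2/6
  = 0.0788 + 3.3635 + 1.2175 = 4.6598
Step 3: Objective decrease = 0.5 * g^T H^(-1) g = 2.3299


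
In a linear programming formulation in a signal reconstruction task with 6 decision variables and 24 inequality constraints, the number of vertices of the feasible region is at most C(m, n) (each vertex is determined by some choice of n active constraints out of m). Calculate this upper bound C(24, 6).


Each vertex corresponds to some choice of n active constraints out of m, so the number of vertices is at most C(m, n) = m! / (n!(m-n)!).
m = 24, n = 6
Numerator: 24 * 23 * 22 * 21 * 20 * 19
Denominator: 6! = 720
C(24, 6) = 134596


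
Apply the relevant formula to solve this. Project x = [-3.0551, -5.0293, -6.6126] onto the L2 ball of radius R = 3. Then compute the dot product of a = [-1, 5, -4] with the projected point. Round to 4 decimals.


Step 1: Compute ||x|| (intermediates to 6 decimals).
||x|| = sqrt((-3.0551)^2 + (-5.0293)^2 + (-6.6126)^2) = 8.851778
Step 2: Project.
Since ||x|| > R, scale = R/||x|| = 3/8.851778 = 0.338915, proj(x) = scale * x
proj(x) = [-1.035419, -1.704505, -2.241109]
Step 3: Dot product.
a^T * proj(x) = -1*(-1.035419) + 5*(-1.704505) - 4*(-2.241109) = 1.4773


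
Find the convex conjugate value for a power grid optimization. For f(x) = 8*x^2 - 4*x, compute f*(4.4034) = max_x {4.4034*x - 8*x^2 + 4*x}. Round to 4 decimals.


f*(y) = sup_x {y*x - a*x^2 - b*x} = sup_x {(y-b)*x - a*x^2}
FOC: (y - b) - 2a*x = 0 => x* = (y - b)/(2a)
x* = (4.4034 + 4)/(2*8) = 0.5252
f*(4.4034) = (y-b)^2/(4a) = (4.4034 + 4)^2/(4*8)
= 70.6171/32 = 2.2068


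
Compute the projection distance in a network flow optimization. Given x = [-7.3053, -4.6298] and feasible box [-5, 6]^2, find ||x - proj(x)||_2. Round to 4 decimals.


Project each component onto [-5, 6].
clip(-7.3053) = -5.0, clip(-4.6298) = -4.6298
Projection = [-5.0, -4.6298]
Squared diffs: [5.3144, 0.0]
Distance = sqrt(5.3144) = 2.3053


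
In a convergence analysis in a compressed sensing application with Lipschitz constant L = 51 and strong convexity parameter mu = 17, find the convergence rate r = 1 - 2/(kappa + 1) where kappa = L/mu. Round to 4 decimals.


Step 1: Compute the condition number.
kappa = L/mu = 51/17 = 3.0
Step 2: Compute the convergence rate.
r = 1 - 2/(kappa + 1) = 1 - 2*mu/(L + mu) = (L - mu)/(L + mu) = 34/68 = 0.5


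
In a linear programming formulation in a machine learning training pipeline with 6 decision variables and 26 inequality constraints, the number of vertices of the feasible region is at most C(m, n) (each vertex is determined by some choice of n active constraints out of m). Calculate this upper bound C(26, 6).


Each vertex corresponds to some choice of n active constraints out of m, so the number of vertices is at most C(m, n) = m! / (n!(m-n)!).
m = 26, n = 6
Numerator: 26 * 25 * 24 * 23 * 22 * 21
Denominator: 6! = 720
C(26, 6) = 230230


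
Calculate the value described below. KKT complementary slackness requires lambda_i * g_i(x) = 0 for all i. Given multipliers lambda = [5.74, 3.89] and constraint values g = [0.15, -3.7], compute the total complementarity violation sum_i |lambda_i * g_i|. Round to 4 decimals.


KKT complementary slackness check:
lambda_1 * g_1 = 5.74 * 0.15 = 0.861
lambda_2 * g_2 = 3.89 * -3.7 = -14.393
Total violation = 0.861 + 14.393 = 15.254


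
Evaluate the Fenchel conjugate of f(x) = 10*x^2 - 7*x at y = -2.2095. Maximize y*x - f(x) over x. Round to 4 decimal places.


f*(y) = sup_x {y*x - a*x^2 - b*x} = sup_x {(y-b)*x - a*x^2}
FOC: (y - b) - 2a*x = 0 => x* = (y - b)/(2a)
x* = (-2.2095 + 7)/(2*10) = 0.2395
f*(-2.2095) = (y-b)^2/(4a) = (-2.2095 + 7)^2/(4*10)
= 22.9489/40 = 0.5737


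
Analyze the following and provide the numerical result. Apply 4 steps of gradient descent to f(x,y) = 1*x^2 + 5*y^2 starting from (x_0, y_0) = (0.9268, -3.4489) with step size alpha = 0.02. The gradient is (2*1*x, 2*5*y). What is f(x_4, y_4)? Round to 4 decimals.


Gradient descent on f(x,y) = 1*x^2 + 5*y^2.
Starting point: (0.9268, -3.4489), alpha = 0.02
Step 1: grad_x = 2*1*0.9268 = 1.8536, grad_y = 2*5*-3.4489 = -34.489
  x_1 = 0.9268 - 0.02*1.8536 = 0.8897
  y_1 = -3.4489 - 0.02*-34.489 = -2.7591
Step 2: grad_x = 2*1*0.8897 = 1.7795, grad_y = 2*5*-2.7591 = -27.5912
  x_2 = 0.8897 - 0.02*1.7795 = 0.8541
  y_2 = -2.7591 - 0.02*-27.5912 = -2.2073
Step 3: grad_x = 2*1*0.8541 = 1.7083, grad_y = 2*5*-2.2073 = -22.073
  x_3 = 0.8541 - 0.02*1.7083 = 0.82
  y_3 = -2.2073 - 0.02*-22.073 = -1.7658
Step 4: grad_x = 2*1*0.82 = 1.6399, grad_y = 2*5*-1.7658 = -17.6584
  x_4 = 0.82 - 0.02*1.6399 = 0.7872
  y_4 = -1.7658 - 0.02*-17.6584 = -1.4127
f(0.7872, -1.4127) = 1*0.7872^2 + 5*(-1.4127)^2 = 10.5978


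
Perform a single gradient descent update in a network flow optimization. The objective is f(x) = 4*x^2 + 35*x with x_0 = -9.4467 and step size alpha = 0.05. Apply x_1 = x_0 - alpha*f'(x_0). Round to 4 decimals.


We compute the gradient at x_0 and apply the update.
f'(x) = 8*x + 35
f'(-9.4467) = 8*-9.4467 + 35 = -40.5736
x_1 = -9.4467 - 0.05*-40.5736 = -7.418
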